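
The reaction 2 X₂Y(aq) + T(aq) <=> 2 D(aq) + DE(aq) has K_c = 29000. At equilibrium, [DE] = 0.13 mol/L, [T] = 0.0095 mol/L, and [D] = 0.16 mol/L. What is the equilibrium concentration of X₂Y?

At equilibrium, K_c = [D]²·[DE] / ([X₂Y]²·[T]) = 29000.
(0.16)²·(0.13) / (([X₂Y])²·(0.0095)) = 29000
[X₂Y]² = 1.21×10⁻⁵ ⇒ [X₂Y] = 0.0035 mol/L

[X₂Y] = 0.0035 mol/L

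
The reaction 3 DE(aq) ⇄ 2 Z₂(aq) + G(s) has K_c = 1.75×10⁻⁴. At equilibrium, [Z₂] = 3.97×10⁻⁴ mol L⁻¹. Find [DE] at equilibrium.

[DE] = 0.0966 mol L⁻¹

(G is a pure solid — omitted from K_c.)
At equilibrium, K_c = [Z₂]² / [DE]³ = 1.75×10⁻⁴.
(3.97×10⁻⁴)² / ([DE])³ = 1.75×10⁻⁴
[DE]³ = 9.01×10⁻⁴ ⇒ [DE] = 0.0966 mol L⁻¹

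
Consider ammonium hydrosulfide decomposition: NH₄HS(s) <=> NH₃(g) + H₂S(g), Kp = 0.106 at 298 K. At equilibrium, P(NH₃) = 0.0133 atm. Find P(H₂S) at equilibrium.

P(H₂S) = 7.97 atm

(NH₄HS is a pure solid — omitted from Kp.)
At equilibrium, Kp = P(NH₃)·P(H₂S) = 0.106.
(0.0133)·(P(H₂S)) = 0.106
P(H₂S) = 7.97 atm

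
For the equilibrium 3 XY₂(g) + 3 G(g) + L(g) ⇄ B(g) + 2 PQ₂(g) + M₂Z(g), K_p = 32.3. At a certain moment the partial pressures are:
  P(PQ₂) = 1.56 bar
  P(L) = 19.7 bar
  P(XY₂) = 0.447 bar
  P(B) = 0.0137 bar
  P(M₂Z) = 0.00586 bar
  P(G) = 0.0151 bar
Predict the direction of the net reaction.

no net change (already at equilibrium)

Q_p = P(B)·P(PQ₂)²·P(M₂Z) / (P(XY₂)³·P(G)³·P(L)) = (0.0137)·(1.56)²·(0.00586) / ((0.447)³·(0.0151)³·(19.7)) = 32.3
Q_p = 32.3 = K_p, so the system is already at equilibrium.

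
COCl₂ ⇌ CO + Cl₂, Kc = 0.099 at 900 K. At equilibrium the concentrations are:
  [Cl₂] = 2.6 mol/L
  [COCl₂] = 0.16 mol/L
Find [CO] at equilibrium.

[CO] = 0.0061 mol/L

At equilibrium, Kc = [CO]·[Cl₂] / [COCl₂] = 0.099.
([CO])·(2.6) / (0.16) = 0.099
[CO] = 0.00609 = 0.0061 mol/L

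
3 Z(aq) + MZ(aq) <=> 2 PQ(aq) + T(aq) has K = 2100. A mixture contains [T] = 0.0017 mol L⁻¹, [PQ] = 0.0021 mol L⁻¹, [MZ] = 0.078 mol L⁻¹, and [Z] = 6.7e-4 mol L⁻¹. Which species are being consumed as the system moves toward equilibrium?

Q = [PQ]²·[T] / ([Z]³·[MZ]) = (0.0021)²·(0.0017) / ((6.7e-4)³·(0.078)) = 320
Q = 320 < K = 2100: net forward reaction.

Z, MZ (reactants)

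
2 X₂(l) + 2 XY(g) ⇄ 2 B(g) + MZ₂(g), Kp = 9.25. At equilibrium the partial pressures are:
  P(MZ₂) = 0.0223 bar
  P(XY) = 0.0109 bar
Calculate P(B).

P(B) = 0.222 bar

(X₂ is a pure liquid — omitted from Kp.)
At equilibrium, Kp = P(B)²·P(MZ₂) / P(XY)² = 9.25.
(P(B))²·(0.0223) / (0.0109)² = 9.25
P(B)² = 0.0493 ⇒ P(B) = 0.222 bar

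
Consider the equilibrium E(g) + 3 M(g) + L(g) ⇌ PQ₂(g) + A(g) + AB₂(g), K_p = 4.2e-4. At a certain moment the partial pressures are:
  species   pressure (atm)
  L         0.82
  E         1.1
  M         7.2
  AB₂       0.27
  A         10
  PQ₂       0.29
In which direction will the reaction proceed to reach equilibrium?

Q_p = P(PQ₂)·P(A)·P(AB₂) / (P(E)·P(M)³·P(L)) = (0.29)·(10)·(0.27) / ((1.1)·(7.2)³·(0.82)) = 0.0023
Q_p = 0.0023 > K_p = 4.2e-4, so the reverse reaction proceeds.

toward reactants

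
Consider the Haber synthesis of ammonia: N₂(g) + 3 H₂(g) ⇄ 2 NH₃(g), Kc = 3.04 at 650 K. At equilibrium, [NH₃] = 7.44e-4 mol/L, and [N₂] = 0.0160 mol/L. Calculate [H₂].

[H₂] = 0.0225 mol/L

At equilibrium, Kc = [NH₃]² / ([N₂]·[H₂]³) = 3.04.
(7.44e-4)² / ((0.0160)·([H₂])³) = 3.04
[H₂]³ = 1.14e-5 ⇒ [H₂] = 0.0225 mol/L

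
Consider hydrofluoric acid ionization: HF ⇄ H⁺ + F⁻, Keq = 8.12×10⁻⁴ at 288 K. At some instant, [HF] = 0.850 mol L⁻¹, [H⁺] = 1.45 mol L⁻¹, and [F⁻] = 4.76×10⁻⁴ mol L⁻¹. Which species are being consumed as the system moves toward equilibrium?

Q = [H⁺]·[F⁻] / [HF] = (1.45)·(4.76×10⁻⁴) / (0.850) = 8.12×10⁻⁴
Q = 8.12×10⁻⁴ = Keq; the system is at equilibrium.

none (at equilibrium)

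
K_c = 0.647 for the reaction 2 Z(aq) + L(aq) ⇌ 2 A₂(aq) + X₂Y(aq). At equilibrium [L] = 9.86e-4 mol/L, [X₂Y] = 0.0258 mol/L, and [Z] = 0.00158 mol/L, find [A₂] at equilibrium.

At equilibrium, K_c = [A₂]²·[X₂Y] / ([Z]²·[L]) = 0.647.
([A₂])²·(0.0258) / ((0.00158)²·(9.86e-4)) = 0.647
[A₂]² = 6.17e-8 ⇒ [A₂] = 2.48e-4 mol/L

[A₂] = 2.48e-4 mol/L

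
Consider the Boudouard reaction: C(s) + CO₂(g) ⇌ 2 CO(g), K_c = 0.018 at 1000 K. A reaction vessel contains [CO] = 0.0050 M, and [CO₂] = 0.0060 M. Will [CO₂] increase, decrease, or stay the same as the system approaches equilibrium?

decrease

(C is a pure solid — omitted from Q_c.)
Q_c = [CO]² / [CO₂] = (0.0050)² / (0.0060) = 0.0042
Q_c = 0.0042 < K_c = 0.018: net forward reaction.
CO₂ is a reactant, so it decreases.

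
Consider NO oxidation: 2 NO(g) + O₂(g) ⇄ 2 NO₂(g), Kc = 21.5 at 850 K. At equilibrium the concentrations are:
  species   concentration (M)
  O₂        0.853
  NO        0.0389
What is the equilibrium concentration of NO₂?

[NO₂] = 0.167 M

At equilibrium, Kc = [NO₂]² / ([NO]²·[O₂]) = 21.5.
([NO₂])² / ((0.0389)²·(0.853)) = 21.5
[NO₂]² = 0.0278 ⇒ [NO₂] = 0.167 M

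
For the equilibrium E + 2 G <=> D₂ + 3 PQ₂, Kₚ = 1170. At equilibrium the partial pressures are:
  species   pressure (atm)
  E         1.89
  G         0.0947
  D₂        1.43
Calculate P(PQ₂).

P(PQ₂) = 2.40 atm

At equilibrium, Kₚ = P(D₂)·P(PQ₂)³ / (P(E)·P(G)²) = 1170.
(1.43)·(P(PQ₂))³ / ((1.89)·(0.0947)²) = 1170
P(PQ₂)³ = 13.9 ⇒ P(PQ₂) = 2.40 atm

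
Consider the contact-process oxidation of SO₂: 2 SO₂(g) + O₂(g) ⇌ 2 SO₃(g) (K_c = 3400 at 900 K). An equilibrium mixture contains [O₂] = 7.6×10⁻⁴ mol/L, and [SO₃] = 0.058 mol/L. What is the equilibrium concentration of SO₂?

At equilibrium, K_c = [SO₃]² / ([SO₂]²·[O₂]) = 3400.
(0.058)² / (([SO₂])²·(7.6×10⁻⁴)) = 3400
[SO₂]² = 0.00130 ⇒ [SO₂] = 0.036 mol/L

[SO₂] = 0.036 mol/L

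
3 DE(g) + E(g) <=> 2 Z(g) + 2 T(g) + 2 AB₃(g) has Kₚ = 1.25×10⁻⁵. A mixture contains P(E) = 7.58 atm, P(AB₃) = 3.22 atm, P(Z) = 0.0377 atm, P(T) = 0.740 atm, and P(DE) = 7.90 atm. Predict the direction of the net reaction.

Qₚ = P(Z)²·P(T)²·P(AB₃)² / (P(DE)³·P(E)) = (0.0377)²·(0.740)²·(3.22)² / ((7.90)³·(7.58)) = 2.16×10⁻⁶
Qₚ = 2.16×10⁻⁶ < Kₚ = 1.25×10⁻⁵, so the forward reaction proceeds.

forward (toward products)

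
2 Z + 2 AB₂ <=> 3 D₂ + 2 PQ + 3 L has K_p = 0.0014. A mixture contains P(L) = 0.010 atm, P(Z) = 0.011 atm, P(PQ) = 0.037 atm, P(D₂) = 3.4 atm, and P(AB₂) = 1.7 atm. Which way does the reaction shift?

forward (toward products)

Q_p = P(D₂)³·P(PQ)²·P(L)³ / (P(Z)²·P(AB₂)²) = (3.4)³·(0.037)²·(0.010)³ / ((0.011)²·(1.7)²) = 1.5e-4
Q_p = 1.5e-4 < K_p = 0.0014, so the forward reaction proceeds.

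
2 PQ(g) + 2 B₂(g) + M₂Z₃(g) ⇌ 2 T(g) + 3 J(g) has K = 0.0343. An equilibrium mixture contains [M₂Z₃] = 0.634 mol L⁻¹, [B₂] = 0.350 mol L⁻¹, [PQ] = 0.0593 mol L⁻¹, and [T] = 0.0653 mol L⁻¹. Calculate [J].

[J] = 0.130 mol L⁻¹

At equilibrium, K = [T]²·[J]³ / ([PQ]²·[B₂]²·[M₂Z₃]) = 0.0343.
(0.0653)²·([J])³ / ((0.0593)²·(0.350)²·(0.634)) = 0.0343
[J]³ = 0.00220 ⇒ [J] = 0.130 mol L⁻¹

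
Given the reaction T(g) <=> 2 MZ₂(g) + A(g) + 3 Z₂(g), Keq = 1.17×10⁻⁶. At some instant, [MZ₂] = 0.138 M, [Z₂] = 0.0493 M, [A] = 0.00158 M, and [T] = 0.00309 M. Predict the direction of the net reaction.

Q = [MZ₂]²·[A]·[Z₂]³ / [T] = (0.138)²·(0.00158)·(0.0493)³ / (0.00309) = 1.17×10⁻⁶
Q = 1.17×10⁻⁶ = Keq, so the system is already at equilibrium.

neither direction; the system is at equilibrium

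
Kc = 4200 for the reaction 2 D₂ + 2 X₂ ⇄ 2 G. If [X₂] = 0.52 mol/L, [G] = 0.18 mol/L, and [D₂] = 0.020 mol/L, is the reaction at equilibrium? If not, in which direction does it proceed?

to the right

Qc = [G]² / ([D₂]²·[X₂]²) = (0.18)² / ((0.020)²·(0.52)²) = 300
Qc = 300 < Kc = 4200, so the forward reaction proceeds.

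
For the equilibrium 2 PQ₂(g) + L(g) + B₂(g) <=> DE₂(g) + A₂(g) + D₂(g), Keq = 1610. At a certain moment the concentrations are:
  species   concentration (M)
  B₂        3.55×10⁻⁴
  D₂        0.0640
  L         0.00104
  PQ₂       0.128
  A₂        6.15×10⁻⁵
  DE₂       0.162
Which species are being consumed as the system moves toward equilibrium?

PQ₂, L, B₂ (reactants)

Q = [DE₂]·[A₂]·[D₂] / ([PQ₂]²·[L]·[B₂]) = (0.162)·(6.15×10⁻⁵)·(0.0640) / ((0.128)²·(0.00104)·(3.55×10⁻⁴)) = 105
Q = 105 < Keq = 1610: net forward reaction.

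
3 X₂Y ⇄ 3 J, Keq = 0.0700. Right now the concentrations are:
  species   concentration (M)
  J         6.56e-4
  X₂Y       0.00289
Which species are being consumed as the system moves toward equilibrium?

Q = [J]³ / [X₂Y]³ = (6.56e-4)³ / (0.00289)³ = 0.0117
Q = 0.0117 < Keq = 0.0700: net forward reaction.

X₂Y (reactants)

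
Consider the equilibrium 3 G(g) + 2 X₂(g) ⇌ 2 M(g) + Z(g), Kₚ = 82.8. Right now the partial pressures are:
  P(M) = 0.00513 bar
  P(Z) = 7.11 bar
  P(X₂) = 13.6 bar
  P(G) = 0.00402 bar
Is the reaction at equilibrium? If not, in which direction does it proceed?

in the forward direction

Qₚ = P(M)²·P(Z) / (P(G)³·P(X₂)²) = (0.00513)²·(7.11) / ((0.00402)³·(13.6)²) = 15.6
Qₚ = 15.6 < Kₚ = 82.8, so the forward reaction proceeds.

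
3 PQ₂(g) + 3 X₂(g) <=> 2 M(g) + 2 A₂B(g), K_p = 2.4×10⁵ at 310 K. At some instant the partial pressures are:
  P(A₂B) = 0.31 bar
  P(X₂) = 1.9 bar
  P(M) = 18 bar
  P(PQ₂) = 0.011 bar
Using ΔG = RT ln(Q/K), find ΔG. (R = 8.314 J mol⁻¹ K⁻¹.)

ΔG = 6.84 kJ/mol

Q_p = P(M)²·P(A₂B)² / (P(PQ₂)³·P(X₂)³) = (18)²·(0.31)² / ((0.011)³·(1.9)³) = 3.41×10⁶
ΔG = RT ln(Q_p/K_p) = (8.314 J mol⁻¹ K⁻¹)(310 K) × ln(3.41×10⁶/2.4×10⁵)
   = (2.577 kJ/mol)(2.654) = 6.84 kJ/mol
ΔG > 0, so the forward reaction is non-spontaneous (proceeds in reverse).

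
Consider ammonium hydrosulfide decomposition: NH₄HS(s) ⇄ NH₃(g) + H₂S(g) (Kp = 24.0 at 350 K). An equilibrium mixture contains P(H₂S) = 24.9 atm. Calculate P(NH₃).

(NH₄HS is a pure solid — omitted from Kp.)
At equilibrium, Kp = P(NH₃)·P(H₂S) = 24.0.
(P(NH₃))·(24.9) = 24.0
P(NH₃) = 0.964 atm

P(NH₃) = 0.964 atm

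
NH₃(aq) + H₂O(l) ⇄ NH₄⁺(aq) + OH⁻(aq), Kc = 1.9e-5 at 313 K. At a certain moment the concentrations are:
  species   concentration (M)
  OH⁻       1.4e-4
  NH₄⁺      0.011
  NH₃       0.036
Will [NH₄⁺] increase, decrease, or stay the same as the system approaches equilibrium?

decrease

(H₂O is a pure liquid — omitted from Qc.)
Qc = [NH₄⁺]·[OH⁻] / [NH₃] = (0.011)·(1.4e-4) / (0.036) = 4.3e-5
Qc = 4.3e-5 > Kc = 1.9e-5: net reverse reaction.
NH₄⁺ is a product, so it decreases.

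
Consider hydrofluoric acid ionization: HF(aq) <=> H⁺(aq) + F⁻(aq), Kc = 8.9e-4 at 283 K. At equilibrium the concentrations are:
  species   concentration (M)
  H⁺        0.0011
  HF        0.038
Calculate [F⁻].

[F⁻] = 0.031 M

At equilibrium, Kc = [H⁺]·[F⁻] / [HF] = 8.9e-4.
(0.0011)·([F⁻]) / (0.038) = 8.9e-4
[F⁻] = 0.0307 = 0.031 M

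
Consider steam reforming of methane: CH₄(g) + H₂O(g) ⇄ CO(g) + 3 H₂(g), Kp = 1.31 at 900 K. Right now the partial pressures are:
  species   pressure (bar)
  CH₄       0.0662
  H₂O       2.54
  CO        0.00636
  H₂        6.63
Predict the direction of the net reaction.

to the left

Qp = P(CO)·P(H₂)³ / (P(CH₄)·P(H₂O)) = (0.00636)·(6.63)³ / ((0.0662)·(2.54)) = 11.0
Qp = 11.0 > Kp = 1.31, so the reverse reaction proceeds.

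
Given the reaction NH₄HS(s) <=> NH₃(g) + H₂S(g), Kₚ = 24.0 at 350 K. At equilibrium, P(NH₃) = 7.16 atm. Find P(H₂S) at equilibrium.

(NH₄HS is a pure solid — omitted from Kₚ.)
At equilibrium, Kₚ = P(NH₃)·P(H₂S) = 24.0.
(7.16)·(P(H₂S)) = 24.0
P(H₂S) = 3.35 atm

P(H₂S) = 3.35 atm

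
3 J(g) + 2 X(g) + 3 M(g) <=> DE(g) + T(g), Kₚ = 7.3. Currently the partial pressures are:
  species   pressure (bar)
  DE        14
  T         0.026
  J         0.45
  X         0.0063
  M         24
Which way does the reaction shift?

Qₚ = P(DE)·P(T) / (P(J)³·P(X)²·P(M)³) = (14)·(0.026) / ((0.45)³·(0.0063)²·(24)³) = 7.3
Qₚ = 7.3 = Kₚ, so the system is already at equilibrium.

no net change (already at equilibrium)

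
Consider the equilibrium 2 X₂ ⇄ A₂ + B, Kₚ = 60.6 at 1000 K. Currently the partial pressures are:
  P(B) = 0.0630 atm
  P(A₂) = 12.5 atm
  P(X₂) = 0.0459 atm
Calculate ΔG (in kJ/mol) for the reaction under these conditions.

ΔG = 15.1 kJ/mol

Qₚ = P(A₂)·P(B) / P(X₂)² = (12.5)·(0.0630) / (0.0459)² = 374
ΔG = RT ln(Qₚ/Kₚ) = (8.314 J mol⁻¹ K⁻¹)(1000 K) × ln(374/60.6)
   = (8.314 kJ/mol)(1.820) = 15.1 kJ/mol
ΔG > 0, so the forward reaction is non-spontaneous (proceeds in reverse).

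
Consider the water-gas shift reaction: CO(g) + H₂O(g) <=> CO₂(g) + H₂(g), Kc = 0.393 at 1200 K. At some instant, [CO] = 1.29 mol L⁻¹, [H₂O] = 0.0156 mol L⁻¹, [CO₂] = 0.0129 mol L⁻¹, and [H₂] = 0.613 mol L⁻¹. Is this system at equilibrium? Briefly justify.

yes, at equilibrium

Qc = [CO₂]·[H₂] / ([CO]·[H₂O]) = (0.0129)·(0.613) / ((1.29)·(0.0156)) = 0.393
Qc = 0.393 = Kc; the system is at equilibrium.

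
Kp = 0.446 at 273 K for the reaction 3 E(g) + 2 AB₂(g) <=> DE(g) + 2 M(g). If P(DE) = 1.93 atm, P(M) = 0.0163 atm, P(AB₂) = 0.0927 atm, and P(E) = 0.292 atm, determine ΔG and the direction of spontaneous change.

Qp = P(DE)·P(M)² / (P(E)³·P(AB₂)²) = (1.93)·(0.0163)² / ((0.292)³·(0.0927)²) = 2.40
ΔG = RT ln(Qp/Kp) = (8.314 J mol⁻¹ K⁻¹)(273 K) × ln(2.40/0.446)
   = (2.270 kJ/mol)(1.683) = 3.82 kJ/mol
ΔG > 0, so the forward reaction is non-spontaneous (proceeds in reverse).

ΔG = 3.82 kJ/mol; the forward reaction is non-spontaneous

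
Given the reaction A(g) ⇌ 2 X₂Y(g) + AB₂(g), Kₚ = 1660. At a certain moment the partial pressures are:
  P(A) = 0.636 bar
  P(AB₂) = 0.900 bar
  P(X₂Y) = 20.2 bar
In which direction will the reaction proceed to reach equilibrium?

Qₚ = P(X₂Y)²·P(AB₂) / P(A) = (20.2)²·(0.900) / (0.636) = 577
Qₚ = 577 < Kₚ = 1660, so the forward reaction proceeds.

in the forward direction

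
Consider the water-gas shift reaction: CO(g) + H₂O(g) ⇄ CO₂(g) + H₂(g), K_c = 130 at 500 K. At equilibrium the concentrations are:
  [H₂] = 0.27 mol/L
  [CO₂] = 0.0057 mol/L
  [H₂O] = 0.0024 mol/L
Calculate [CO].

At equilibrium, K_c = [CO₂]·[H₂] / ([CO]·[H₂O]) = 130.
(0.0057)·(0.27) / (([CO])·(0.0024)) = 130
[CO] = 0.00493 = 0.0049 mol/L

[CO] = 0.0049 mol/L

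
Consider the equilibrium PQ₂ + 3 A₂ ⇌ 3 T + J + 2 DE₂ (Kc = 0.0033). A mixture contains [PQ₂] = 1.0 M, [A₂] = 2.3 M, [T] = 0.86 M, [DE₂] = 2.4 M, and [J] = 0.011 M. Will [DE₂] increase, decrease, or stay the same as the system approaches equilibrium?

Qc = [T]³·[J]·[DE₂]² / ([PQ₂]·[A₂]³) = (0.86)³·(0.011)·(2.4)² / ((1.0)·(2.3)³) = 0.0033
Qc = 0.0033 = Kc; the system is at equilibrium.

stay the same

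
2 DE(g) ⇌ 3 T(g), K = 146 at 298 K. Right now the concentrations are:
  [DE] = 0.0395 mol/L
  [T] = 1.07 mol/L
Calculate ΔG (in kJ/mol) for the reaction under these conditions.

Q = [T]³ / [DE]² = (1.07)³ / (0.0395)² = 785
ΔG = RT ln(Q/K) = (8.314 J mol⁻¹ K⁻¹)(298 K) × ln(785/146)
   = (2.478 kJ/mol)(1.682) = 4.17 kJ/mol
ΔG > 0, so the forward reaction is non-spontaneous (proceeds in reverse).

ΔG = 4.17 kJ/mol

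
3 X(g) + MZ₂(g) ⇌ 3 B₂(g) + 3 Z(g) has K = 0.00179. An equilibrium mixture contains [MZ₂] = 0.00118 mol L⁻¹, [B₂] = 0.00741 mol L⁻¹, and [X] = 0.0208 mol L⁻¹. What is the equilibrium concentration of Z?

At equilibrium, K = [B₂]³·[Z]³ / ([X]³·[MZ₂]) = 0.00179.
(0.00741)³·([Z])³ / ((0.0208)³·(0.00118)) = 0.00179
[Z]³ = 4.67×10⁻⁵ ⇒ [Z] = 0.0360 mol L⁻¹

[Z] = 0.0360 mol L⁻¹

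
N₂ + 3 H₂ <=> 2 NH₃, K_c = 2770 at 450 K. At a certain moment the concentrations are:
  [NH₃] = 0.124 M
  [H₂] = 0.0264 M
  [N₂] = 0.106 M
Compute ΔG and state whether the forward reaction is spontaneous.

Q_c = [NH₃]² / ([N₂]·[H₂]³) = (0.124)² / ((0.106)·(0.0264)³) = 7880
ΔG = RT ln(Q_c/K_c) = (8.314 J mol⁻¹ K⁻¹)(450 K) × ln(7880/2770)
   = (3.741 kJ/mol)(1.045) = 3.91 kJ/mol
ΔG > 0, so the forward reaction is non-spontaneous (proceeds in reverse).

ΔG = 3.91 kJ/mol; the forward reaction is non-spontaneous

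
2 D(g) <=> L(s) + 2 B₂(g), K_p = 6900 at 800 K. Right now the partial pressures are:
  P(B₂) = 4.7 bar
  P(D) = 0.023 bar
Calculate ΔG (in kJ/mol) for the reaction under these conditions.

ΔG = 12.0 kJ/mol

(L is a pure solid — omitted from Q_p.)
Q_p = P(B₂)² / P(D)² = (4.7)² / (0.023)² = 41800
ΔG = RT ln(Q_p/K_p) = (8.314 J mol⁻¹ K⁻¹)(800 K) × ln(41800/6900)
   = (6.651 kJ/mol)(1.801) = 12.0 kJ/mol
ΔG > 0, so the forward reaction is non-spontaneous (proceeds in reverse).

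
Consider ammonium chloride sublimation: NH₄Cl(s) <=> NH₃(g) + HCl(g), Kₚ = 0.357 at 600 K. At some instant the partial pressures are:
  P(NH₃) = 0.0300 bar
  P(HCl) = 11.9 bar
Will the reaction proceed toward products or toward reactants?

(NH₄Cl is a pure solid — omitted from Qₚ.)
Qₚ = P(NH₃)·P(HCl) = (0.0300)·(11.9) = 0.357
Qₚ = 0.357 = Kₚ, so the system is already at equilibrium.

neither direction; the system is at equilibrium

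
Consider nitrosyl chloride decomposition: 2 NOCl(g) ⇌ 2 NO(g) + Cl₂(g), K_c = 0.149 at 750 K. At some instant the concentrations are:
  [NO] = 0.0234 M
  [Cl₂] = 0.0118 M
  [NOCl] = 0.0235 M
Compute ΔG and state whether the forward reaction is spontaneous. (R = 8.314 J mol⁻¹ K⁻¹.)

Q_c = [NO]²·[Cl₂] / [NOCl]² = (0.0234)²·(0.0118) / (0.0235)² = 0.0117
ΔG = RT ln(Q_c/K_c) = (8.314 J mol⁻¹ K⁻¹)(750 K) × ln(0.0117/0.149)
   = (6.236 kJ/mol)(-2.544) = -15.9 kJ/mol
ΔG < 0, so the forward reaction is spontaneous (proceeds forward).

ΔG = -15.9 kJ/mol; the forward reaction is spontaneous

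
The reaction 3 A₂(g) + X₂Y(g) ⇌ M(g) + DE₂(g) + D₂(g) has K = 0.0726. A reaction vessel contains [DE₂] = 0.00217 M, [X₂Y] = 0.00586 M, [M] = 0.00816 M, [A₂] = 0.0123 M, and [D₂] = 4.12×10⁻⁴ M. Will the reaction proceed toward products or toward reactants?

to the left

Q = [M]·[DE₂]·[D₂] / ([A₂]³·[X₂Y]) = (0.00816)·(0.00217)·(4.12×10⁻⁴) / ((0.0123)³·(0.00586)) = 0.669
Q = 0.669 > K = 0.0726, so the reverse reaction proceeds.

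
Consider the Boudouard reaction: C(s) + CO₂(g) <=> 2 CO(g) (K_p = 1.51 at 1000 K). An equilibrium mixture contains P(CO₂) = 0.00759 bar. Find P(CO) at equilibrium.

(C is a pure solid — omitted from K_p.)
At equilibrium, K_p = P(CO)² / P(CO₂) = 1.51.
(P(CO))² / (0.00759) = 1.51
P(CO)² = 0.0115 ⇒ P(CO) = 0.107 bar

P(CO) = 0.107 bar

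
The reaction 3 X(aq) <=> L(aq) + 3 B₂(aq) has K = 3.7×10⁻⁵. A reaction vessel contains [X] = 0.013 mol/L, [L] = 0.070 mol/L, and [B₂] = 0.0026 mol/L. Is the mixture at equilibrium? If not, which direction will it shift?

no; Q > K, reaction proceeds in reverse

Q = [L]·[B₂]³ / [X]³ = (0.070)·(0.0026)³ / (0.013)³ = 5.6×10⁻⁴
Q = 5.6×10⁻⁴ > K = 3.7×10⁻⁵: net reverse reaction.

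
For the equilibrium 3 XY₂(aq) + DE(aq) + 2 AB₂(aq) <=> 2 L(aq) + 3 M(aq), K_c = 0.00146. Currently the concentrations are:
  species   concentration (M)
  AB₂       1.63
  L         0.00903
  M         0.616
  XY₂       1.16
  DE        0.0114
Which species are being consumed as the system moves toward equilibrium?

XY₂, DE, AB₂ (reactants)

Q_c = [L]²·[M]³ / ([XY₂]³·[DE]·[AB₂]²) = (0.00903)²·(0.616)³ / ((1.16)³·(0.0114)·(1.63)²) = 4.03e-4
Q_c = 4.03e-4 < K_c = 0.00146: net forward reaction.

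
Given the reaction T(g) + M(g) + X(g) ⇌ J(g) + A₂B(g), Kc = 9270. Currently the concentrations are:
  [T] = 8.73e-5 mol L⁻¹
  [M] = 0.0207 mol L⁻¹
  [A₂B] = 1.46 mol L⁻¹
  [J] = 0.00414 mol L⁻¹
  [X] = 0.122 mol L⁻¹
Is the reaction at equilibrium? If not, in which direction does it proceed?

reverse (toward reactants)

Qc = [J]·[A₂B] / ([T]·[M]·[X]) = (0.00414)·(1.46) / ((8.73e-5)·(0.0207)·(0.122)) = 27400
Qc = 27400 > Kc = 9270, so the reverse reaction proceeds.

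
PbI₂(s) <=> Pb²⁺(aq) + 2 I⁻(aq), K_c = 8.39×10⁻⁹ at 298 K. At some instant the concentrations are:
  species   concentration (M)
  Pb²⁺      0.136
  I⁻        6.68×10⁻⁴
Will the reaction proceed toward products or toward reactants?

(PbI₂ is a pure solid — omitted from Q_c.)
Q_c = [Pb²⁺]·[I⁻]² = (0.136)·(6.68×10⁻⁴)² = 6.07×10⁻⁸
Q_c = 6.07×10⁻⁸ > K_c = 8.39×10⁻⁹, so the reverse reaction proceeds.

reverse (toward reactants)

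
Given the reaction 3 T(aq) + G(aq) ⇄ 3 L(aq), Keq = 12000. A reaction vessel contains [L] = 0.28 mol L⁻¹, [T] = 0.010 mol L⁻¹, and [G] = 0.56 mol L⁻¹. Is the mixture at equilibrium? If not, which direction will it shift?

no; Q > K, reaction proceeds in reverse

Q = [L]³ / ([T]³·[G]) = (0.28)³ / ((0.010)³·(0.56)) = 39000
Q = 39000 > Keq = 12000: net reverse reaction.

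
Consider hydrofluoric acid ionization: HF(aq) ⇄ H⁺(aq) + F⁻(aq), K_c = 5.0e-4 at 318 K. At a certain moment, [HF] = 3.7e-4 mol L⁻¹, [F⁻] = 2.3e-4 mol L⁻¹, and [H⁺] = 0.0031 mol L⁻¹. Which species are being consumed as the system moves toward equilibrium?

Q_c = [H⁺]·[F⁻] / [HF] = (0.0031)·(2.3e-4) / (3.7e-4) = 0.0019
Q_c = 0.0019 > K_c = 5.0e-4: net reverse reaction.

H⁺, F⁻ (products)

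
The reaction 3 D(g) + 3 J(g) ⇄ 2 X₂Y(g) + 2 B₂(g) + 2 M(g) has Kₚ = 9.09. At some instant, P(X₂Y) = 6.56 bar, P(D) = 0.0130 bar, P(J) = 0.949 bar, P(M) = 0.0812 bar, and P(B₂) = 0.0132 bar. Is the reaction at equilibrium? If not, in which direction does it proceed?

Qₚ = P(X₂Y)²·P(B₂)²·P(M)² / (P(D)³·P(J)³) = (6.56)²·(0.0132)²·(0.0812)² / ((0.0130)³·(0.949)³) = 26.3
Qₚ = 26.3 > Kₚ = 9.09, so the reverse reaction proceeds.

reverse (toward reactants)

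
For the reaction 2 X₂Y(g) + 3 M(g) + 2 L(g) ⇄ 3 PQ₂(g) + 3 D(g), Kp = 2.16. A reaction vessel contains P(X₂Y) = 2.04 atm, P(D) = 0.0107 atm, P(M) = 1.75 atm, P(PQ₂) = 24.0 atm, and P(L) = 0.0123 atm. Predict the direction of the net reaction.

to the left

Qp = P(PQ₂)³·P(D)³ / (P(X₂Y)²·P(M)³·P(L)²) = (24.0)³·(0.0107)³ / ((2.04)²·(1.75)³·(0.0123)²) = 5.02
Qp = 5.02 > Kp = 2.16, so the reverse reaction proceeds.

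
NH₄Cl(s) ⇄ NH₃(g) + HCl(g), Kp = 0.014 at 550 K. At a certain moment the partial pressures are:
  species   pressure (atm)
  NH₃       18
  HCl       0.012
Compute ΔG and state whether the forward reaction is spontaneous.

(NH₄Cl is a pure solid — omitted from Qp.)
Qp = P(NH₃)·P(HCl) = (18)·(0.012) = 0.216
ΔG = RT ln(Qp/Kp) = (8.314 J mol⁻¹ K⁻¹)(550 K) × ln(0.216/0.014)
   = (4.573 kJ/mol)(2.736) = 12.5 kJ/mol
ΔG > 0, so the forward reaction is non-spontaneous (proceeds in reverse).

ΔG = 12.5 kJ/mol; the forward reaction is non-spontaneous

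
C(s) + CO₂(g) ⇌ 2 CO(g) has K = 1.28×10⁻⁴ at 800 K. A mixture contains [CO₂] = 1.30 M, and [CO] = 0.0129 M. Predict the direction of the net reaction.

neither direction; the system is at equilibrium

(C is a pure solid — omitted from Q.)
Q = [CO]² / [CO₂] = (0.0129)² / (1.30) = 1.28×10⁻⁴
Q = 1.28×10⁻⁴ = K, so the system is already at equilibrium.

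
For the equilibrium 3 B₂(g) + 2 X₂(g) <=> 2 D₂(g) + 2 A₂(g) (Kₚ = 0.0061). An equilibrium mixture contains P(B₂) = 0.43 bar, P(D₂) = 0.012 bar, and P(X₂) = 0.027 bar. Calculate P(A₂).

At equilibrium, Kₚ = P(D₂)²·P(A₂)² / (P(B₂)³·P(X₂)²) = 0.0061.
(0.012)²·(P(A₂))² / ((0.43)³·(0.027)²) = 0.0061
P(A₂)² = 0.00246 ⇒ P(A₂) = 0.050 bar

P(A₂) = 0.050 bar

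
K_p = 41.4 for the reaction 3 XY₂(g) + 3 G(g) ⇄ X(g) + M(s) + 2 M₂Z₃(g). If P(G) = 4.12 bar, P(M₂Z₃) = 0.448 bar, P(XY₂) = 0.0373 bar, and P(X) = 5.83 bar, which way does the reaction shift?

(M is a pure solid — omitted from Q_p.)
Q_p = P(X)·P(M₂Z₃)² / (P(XY₂)³·P(G)³) = (5.83)·(0.448)² / ((0.0373)³·(4.12)³) = 322
Q_p = 322 > K_p = 41.4, so the reverse reaction proceeds.

toward reactants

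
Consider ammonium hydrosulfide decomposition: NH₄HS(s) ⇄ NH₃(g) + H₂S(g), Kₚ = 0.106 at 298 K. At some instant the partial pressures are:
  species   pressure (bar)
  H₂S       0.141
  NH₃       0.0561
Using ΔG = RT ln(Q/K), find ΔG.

(NH₄HS is a pure solid — omitted from Qₚ.)
Qₚ = P(NH₃)·P(H₂S) = (0.0561)·(0.141) = 0.00791
ΔG = RT ln(Qₚ/Kₚ) = (8.314 J mol⁻¹ K⁻¹)(298 K) × ln(0.00791/0.106)
   = (2.478 kJ/mol)(-2.595) = -6.43 kJ/mol
ΔG < 0, so the forward reaction is spontaneous (proceeds forward).

ΔG = -6.43 kJ/mol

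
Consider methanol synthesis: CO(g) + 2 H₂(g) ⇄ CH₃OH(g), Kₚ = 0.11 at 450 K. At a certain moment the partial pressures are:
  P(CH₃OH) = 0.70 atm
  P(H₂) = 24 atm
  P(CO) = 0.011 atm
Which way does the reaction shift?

at equilibrium

Qₚ = P(CH₃OH) / (P(CO)·P(H₂)²) = (0.70) / ((0.011)·(24)²) = 0.11
Qₚ = 0.11 = Kₚ, so the system is already at equilibrium.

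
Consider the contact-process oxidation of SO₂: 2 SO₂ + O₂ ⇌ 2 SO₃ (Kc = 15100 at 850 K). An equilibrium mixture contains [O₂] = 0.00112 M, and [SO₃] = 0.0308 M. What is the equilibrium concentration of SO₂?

At equilibrium, Kc = [SO₃]² / ([SO₂]²·[O₂]) = 15100.
(0.0308)² / (([SO₂])²·(0.00112)) = 15100
[SO₂]² = 5.61×10⁻⁵ ⇒ [SO₂] = 0.00749 M

[SO₂] = 0.00749 M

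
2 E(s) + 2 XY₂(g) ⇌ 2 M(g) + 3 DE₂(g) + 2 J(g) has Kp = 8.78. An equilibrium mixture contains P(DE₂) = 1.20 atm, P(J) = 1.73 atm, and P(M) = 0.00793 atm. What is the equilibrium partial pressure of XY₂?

(E is a pure solid — omitted from Kp.)
At equilibrium, Kp = P(M)²·P(DE₂)³·P(J)² / P(XY₂)² = 8.78.
(0.00793)²·(1.20)³·(1.73)² / (P(XY₂))² = 8.78
P(XY₂)² = 3.70×10⁻⁵ ⇒ P(XY₂) = 0.00609 atm

P(XY₂) = 0.00609 atm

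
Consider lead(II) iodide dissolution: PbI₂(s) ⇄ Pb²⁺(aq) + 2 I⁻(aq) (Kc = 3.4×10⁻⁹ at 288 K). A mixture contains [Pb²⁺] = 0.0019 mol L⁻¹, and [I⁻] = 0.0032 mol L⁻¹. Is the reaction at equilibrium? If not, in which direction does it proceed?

(PbI₂ is a pure solid — omitted from Qc.)
Qc = [Pb²⁺]·[I⁻]² = (0.0019)·(0.0032)² = 1.9×10⁻⁸
Qc = 1.9×10⁻⁸ > Kc = 3.4×10⁻⁹, so the reverse reaction proceeds.

toward reactants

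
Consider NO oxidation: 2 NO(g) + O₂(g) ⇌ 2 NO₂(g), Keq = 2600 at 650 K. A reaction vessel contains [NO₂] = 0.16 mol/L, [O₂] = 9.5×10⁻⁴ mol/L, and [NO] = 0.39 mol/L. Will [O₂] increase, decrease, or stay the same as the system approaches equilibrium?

Q = [NO₂]² / ([NO]²·[O₂]) = (0.16)² / ((0.39)²·(9.5×10⁻⁴)) = 180
Q = 180 < Keq = 2600: net forward reaction.
O₂ is a reactant, so it decreases.

decrease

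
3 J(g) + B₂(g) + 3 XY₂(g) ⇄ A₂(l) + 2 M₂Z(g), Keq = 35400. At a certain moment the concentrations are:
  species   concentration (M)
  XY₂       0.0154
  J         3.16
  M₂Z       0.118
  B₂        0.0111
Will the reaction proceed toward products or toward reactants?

to the right

(A₂ is a pure liquid — omitted from Q.)
Q = [M₂Z]² / ([J]³·[B₂]·[XY₂]³) = (0.118)² / ((3.16)³·(0.0111)·(0.0154)³) = 10900
Q = 10900 < Keq = 35400, so the forward reaction proceeds.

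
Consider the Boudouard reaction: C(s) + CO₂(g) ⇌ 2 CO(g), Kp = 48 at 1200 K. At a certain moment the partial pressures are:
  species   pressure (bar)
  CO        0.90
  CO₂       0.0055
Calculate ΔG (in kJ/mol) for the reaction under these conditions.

(C is a pure solid — omitted from Qp.)
Qp = P(CO)² / P(CO₂) = (0.90)² / (0.0055) = 147
ΔG = RT ln(Qp/Kp) = (8.314 J mol⁻¹ K⁻¹)(1200 K) × ln(147/48)
   = (9.977 kJ/mol)(1.119) = 11.2 kJ/mol
ΔG > 0, so the forward reaction is non-spontaneous (proceeds in reverse).

ΔG = 11.2 kJ/mol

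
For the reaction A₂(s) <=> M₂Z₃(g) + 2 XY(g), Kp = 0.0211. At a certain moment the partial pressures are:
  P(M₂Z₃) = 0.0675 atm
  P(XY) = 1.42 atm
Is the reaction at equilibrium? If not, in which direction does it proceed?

in the reverse direction

(A₂ is a pure solid — omitted from Qp.)
Qp = P(M₂Z₃)·P(XY)² = (0.0675)·(1.42)² = 0.136
Qp = 0.136 > Kp = 0.0211, so the reverse reaction proceeds.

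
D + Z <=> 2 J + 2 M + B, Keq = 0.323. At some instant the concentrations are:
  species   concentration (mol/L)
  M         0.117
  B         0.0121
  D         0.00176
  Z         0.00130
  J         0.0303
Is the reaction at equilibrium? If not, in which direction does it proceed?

forward (toward products)

Q = [J]²·[M]²·[B] / ([D]·[Z]) = (0.0303)²·(0.117)²·(0.0121) / ((0.00176)·(0.00130)) = 0.0665
Q = 0.0665 < Keq = 0.323, so the forward reaction proceeds.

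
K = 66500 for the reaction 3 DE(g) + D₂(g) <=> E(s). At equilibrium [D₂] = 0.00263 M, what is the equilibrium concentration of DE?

(E is a pure solid — omitted from K.)
At equilibrium, K = 1 / ([DE]³·[D₂]) = 66500.
1 / (([DE])³·(0.00263)) = 66500
[DE]³ = 0.00572 ⇒ [DE] = 0.179 M

[DE] = 0.179 M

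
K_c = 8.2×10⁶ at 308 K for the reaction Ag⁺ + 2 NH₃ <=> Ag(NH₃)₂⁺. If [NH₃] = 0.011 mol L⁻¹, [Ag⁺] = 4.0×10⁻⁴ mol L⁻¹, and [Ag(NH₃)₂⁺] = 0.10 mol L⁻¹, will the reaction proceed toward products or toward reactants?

Q_c = [Ag(NH₃)₂⁺] / ([Ag⁺]·[NH₃]²) = (0.10) / ((4.0×10⁻⁴)·(0.011)²) = 2.1×10⁶
Q_c = 2.1×10⁶ < K_c = 8.2×10⁶, so the forward reaction proceeds.

toward products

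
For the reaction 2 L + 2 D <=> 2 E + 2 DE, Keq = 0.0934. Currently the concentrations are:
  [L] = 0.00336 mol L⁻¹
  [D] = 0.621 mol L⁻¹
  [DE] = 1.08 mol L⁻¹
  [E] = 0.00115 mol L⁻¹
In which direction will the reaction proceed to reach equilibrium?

reverse (toward reactants)

Q = [E]²·[DE]² / ([L]²·[D]²) = (0.00115)²·(1.08)² / ((0.00336)²·(0.621)²) = 0.354
Q = 0.354 > Keq = 0.0934, so the reverse reaction proceeds.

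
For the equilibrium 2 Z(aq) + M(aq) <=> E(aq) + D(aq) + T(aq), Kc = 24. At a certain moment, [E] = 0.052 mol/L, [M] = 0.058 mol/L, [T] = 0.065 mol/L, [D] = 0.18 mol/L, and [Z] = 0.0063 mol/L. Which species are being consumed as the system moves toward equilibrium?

Qc = [E]·[D]·[T] / ([Z]²·[M]) = (0.052)·(0.18)·(0.065) / ((0.0063)²·(0.058)) = 260
Qc = 260 > Kc = 24: net reverse reaction.

E, D, T (products)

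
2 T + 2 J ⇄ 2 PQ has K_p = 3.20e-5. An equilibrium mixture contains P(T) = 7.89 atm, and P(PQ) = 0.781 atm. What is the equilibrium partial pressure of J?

At equilibrium, K_p = P(PQ)² / (P(T)²·P(J)²) = 3.20e-5.
(0.781)² / ((7.89)²·(P(J))²) = 3.20e-5
P(J)² = 306 ⇒ P(J) = 17.5 atm

P(J) = 17.5 atm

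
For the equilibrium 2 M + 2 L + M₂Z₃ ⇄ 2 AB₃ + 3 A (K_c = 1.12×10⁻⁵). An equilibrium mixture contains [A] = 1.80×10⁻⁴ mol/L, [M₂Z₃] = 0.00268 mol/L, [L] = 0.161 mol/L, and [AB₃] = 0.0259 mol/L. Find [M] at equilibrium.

[M] = 0.00224 mol/L

At equilibrium, K_c = [AB₃]²·[A]³ / ([M]²·[L]²·[M₂Z₃]) = 1.12×10⁻⁵.
(0.0259)²·(1.80×10⁻⁴)³ / (([M])²·(0.161)²·(0.00268)) = 1.12×10⁻⁵
[M]² = 5.03×10⁻⁶ ⇒ [M] = 0.00224 mol/L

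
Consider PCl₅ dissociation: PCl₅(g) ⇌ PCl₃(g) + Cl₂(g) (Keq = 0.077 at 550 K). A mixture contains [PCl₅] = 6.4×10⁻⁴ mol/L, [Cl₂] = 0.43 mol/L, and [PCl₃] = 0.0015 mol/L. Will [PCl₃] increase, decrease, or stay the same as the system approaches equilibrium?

decrease

Q = [PCl₃]·[Cl₂] / [PCl₅] = (0.0015)·(0.43) / (6.4×10⁻⁴) = 1.0
Q = 1.0 > Keq = 0.077: net reverse reaction.
PCl₃ is a product, so it decreases.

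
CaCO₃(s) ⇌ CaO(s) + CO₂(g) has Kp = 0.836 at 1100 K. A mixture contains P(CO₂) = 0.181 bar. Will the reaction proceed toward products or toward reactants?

to the right

(CaCO₃, CaO are pure solids — omitted from Qp.)
Qp = P(CO₂) = 0.181
Qp = 0.181 < Kp = 0.836, so the forward reaction proceeds.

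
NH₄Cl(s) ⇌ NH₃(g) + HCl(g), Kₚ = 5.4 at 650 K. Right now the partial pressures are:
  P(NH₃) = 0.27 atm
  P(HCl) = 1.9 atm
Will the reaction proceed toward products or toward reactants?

toward products

(NH₄Cl is a pure solid — omitted from Qₚ.)
Qₚ = P(NH₃)·P(HCl) = (0.27)·(1.9) = 0.51
Qₚ = 0.51 < Kₚ = 5.4, so the forward reaction proceeds.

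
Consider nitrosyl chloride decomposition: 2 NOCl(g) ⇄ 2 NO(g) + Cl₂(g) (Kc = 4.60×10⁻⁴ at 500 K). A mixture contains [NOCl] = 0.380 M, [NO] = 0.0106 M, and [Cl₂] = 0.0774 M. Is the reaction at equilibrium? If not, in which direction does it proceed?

forward (toward products)

Qc = [NO]²·[Cl₂] / [NOCl]² = (0.0106)²·(0.0774) / (0.380)² = 6.02×10⁻⁵
Qc = 6.02×10⁻⁵ < Kc = 4.60×10⁻⁴, so the forward reaction proceeds.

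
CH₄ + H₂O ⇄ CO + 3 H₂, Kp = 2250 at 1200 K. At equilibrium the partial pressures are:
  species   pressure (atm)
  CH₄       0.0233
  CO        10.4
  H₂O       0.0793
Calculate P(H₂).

At equilibrium, Kp = P(CO)·P(H₂)³ / (P(CH₄)·P(H₂O)) = 2250.
(10.4)·(P(H₂))³ / ((0.0233)·(0.0793)) = 2250
P(H₂)³ = 0.400 ⇒ P(H₂) = 0.737 atm

P(H₂) = 0.737 atm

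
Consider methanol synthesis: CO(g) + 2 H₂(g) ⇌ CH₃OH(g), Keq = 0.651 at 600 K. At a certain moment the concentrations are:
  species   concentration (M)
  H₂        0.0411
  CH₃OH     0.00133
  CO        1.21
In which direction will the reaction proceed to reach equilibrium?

Q = [CH₃OH] / ([CO]·[H₂]²) = (0.00133) / ((1.21)·(0.0411)²) = 0.651
Q = 0.651 = Keq, so the system is already at equilibrium.

at equilibrium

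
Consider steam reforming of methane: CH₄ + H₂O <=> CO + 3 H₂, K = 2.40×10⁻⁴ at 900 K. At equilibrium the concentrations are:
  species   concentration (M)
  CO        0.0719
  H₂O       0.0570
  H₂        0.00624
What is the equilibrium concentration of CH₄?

[CH₄] = 0.00128 M

At equilibrium, K = [CO]·[H₂]³ / ([CH₄]·[H₂O]) = 2.40×10⁻⁴.
(0.0719)·(0.00624)³ / (([CH₄])·(0.0570)) = 2.40×10⁻⁴
[CH₄] = 0.00128 M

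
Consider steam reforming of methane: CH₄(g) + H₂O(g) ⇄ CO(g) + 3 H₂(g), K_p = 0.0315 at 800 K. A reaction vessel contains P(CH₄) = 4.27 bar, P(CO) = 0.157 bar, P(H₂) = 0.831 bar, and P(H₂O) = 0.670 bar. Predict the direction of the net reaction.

Q_p = P(CO)·P(H₂)³ / (P(CH₄)·P(H₂O)) = (0.157)·(0.831)³ / ((4.27)·(0.670)) = 0.0315
Q_p = 0.0315 = K_p, so the system is already at equilibrium.

at equilibrium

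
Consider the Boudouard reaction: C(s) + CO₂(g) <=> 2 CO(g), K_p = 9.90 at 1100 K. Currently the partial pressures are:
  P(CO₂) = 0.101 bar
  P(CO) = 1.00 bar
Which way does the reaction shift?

(C is a pure solid — omitted from Q_p.)
Q_p = P(CO)² / P(CO₂) = (1.00)² / (0.101) = 9.90
Q_p = 9.90 = K_p, so the system is already at equilibrium.

at equilibrium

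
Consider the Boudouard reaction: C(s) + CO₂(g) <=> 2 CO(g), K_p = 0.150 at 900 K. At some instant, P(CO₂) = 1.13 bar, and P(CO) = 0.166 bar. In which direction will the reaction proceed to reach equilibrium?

toward products

(C is a pure solid — omitted from Q_p.)
Q_p = P(CO)² / P(CO₂) = (0.166)² / (1.13) = 0.0244
Q_p = 0.0244 < K_p = 0.150, so the forward reaction proceeds.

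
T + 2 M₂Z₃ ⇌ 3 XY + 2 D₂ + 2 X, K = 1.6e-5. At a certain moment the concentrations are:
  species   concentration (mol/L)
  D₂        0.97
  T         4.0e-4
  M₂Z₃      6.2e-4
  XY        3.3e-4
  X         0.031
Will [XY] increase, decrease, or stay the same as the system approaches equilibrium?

Q = [XY]³·[D₂]²·[X]² / ([T]·[M₂Z₃]²) = (3.3e-4)³·(0.97)²·(0.031)² / ((4.0e-4)·(6.2e-4)²) = 2.1e-4
Q = 2.1e-4 > K = 1.6e-5: net reverse reaction.
XY is a product, so it decreases.

decrease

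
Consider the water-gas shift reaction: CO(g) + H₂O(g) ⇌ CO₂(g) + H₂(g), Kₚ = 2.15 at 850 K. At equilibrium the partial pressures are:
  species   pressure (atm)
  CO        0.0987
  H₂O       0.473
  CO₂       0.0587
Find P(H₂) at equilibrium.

At equilibrium, Kₚ = P(CO₂)·P(H₂) / (P(CO)·P(H₂O)) = 2.15.
(0.0587)·(P(H₂)) / ((0.0987)·(0.473)) = 2.15
P(H₂) = 1.71 atm

P(H₂) = 1.71 atm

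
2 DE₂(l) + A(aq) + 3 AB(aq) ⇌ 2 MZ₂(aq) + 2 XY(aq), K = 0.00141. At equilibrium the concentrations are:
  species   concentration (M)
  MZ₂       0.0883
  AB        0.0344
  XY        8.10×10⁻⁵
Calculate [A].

[A] = 8.91×10⁻⁴ M

(DE₂ is a pure liquid — omitted from K.)
At equilibrium, K = [MZ₂]²·[XY]² / ([A]·[AB]³) = 0.00141.
(0.0883)²·(8.10×10⁻⁵)² / (([A])·(0.0344)³) = 0.00141
[A] = 8.91×10⁻⁴ M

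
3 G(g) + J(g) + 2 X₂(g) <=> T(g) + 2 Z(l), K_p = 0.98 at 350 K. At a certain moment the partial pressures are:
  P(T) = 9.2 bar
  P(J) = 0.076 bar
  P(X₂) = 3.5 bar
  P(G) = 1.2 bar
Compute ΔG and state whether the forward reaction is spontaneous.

ΔG = 5.13 kJ/mol; the forward reaction is non-spontaneous

(Z is a pure liquid — omitted from Q_p.)
Q_p = P(T) / (P(G)³·P(J)·P(X₂)²) = (9.2) / ((1.2)³·(0.076)·(3.5)²) = 5.72
ΔG = RT ln(Q_p/K_p) = (8.314 J mol⁻¹ K⁻¹)(350 K) × ln(5.72/0.98)
   = (2.910 kJ/mol)(1.764) = 5.13 kJ/mol
ΔG > 0, so the forward reaction is non-spontaneous (proceeds in reverse).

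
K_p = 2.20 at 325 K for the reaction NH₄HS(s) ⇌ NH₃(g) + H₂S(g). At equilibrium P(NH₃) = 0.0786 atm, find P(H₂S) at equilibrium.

(NH₄HS is a pure solid — omitted from K_p.)
At equilibrium, K_p = P(NH₃)·P(H₂S) = 2.20.
(0.0786)·(P(H₂S)) = 2.20
P(H₂S) = 28.0 atm

P(H₂S) = 28.0 atm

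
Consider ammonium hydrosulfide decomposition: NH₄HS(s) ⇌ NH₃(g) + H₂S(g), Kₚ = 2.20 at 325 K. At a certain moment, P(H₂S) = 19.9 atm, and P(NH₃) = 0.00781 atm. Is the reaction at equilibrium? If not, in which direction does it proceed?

in the forward direction

(NH₄HS is a pure solid — omitted from Qₚ.)
Qₚ = P(NH₃)·P(H₂S) = (0.00781)·(19.9) = 0.155
Qₚ = 0.155 < Kₚ = 2.20, so the forward reaction proceeds.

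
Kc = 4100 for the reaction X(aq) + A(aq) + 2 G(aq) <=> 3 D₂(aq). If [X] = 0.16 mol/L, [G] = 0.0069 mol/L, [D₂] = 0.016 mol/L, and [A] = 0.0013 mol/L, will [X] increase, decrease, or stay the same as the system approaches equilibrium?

Qc = [D₂]³ / ([X]·[A]·[G]²) = (0.016)³ / ((0.16)·(0.0013)·(0.0069)²) = 410
Qc = 410 < Kc = 4100: net forward reaction.
X is a reactant, so it decreases.

decrease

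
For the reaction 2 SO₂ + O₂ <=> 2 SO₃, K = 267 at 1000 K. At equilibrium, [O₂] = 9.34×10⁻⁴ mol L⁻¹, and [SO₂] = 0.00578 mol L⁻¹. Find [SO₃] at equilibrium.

At equilibrium, K = [SO₃]² / ([SO₂]²·[O₂]) = 267.
([SO₃])² / ((0.00578)²·(9.34×10⁻⁴)) = 267
[SO₃]² = 8.33×10⁻⁶ ⇒ [SO₃] = 0.00289 mol L⁻¹

[SO₃] = 0.00289 mol L⁻¹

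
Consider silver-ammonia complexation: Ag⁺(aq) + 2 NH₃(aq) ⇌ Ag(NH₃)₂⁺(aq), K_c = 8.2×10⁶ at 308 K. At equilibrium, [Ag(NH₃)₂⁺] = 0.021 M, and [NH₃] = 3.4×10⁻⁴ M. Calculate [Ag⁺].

At equilibrium, K_c = [Ag(NH₃)₂⁺] / ([Ag⁺]·[NH₃]²) = 8.2×10⁶.
(0.021) / (([Ag⁺])·(3.4×10⁻⁴)²) = 8.2×10⁶
[Ag⁺] = 0.0222 = 0.022 M

[Ag⁺] = 0.022 M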